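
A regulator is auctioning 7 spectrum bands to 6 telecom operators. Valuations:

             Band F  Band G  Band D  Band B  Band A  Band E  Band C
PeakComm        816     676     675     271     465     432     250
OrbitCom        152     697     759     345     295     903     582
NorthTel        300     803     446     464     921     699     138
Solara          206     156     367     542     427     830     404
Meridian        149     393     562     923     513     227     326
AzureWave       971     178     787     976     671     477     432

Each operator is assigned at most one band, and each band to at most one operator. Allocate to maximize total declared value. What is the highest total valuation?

Maximum total: $5080M

This is a one-to-one assignment (maximum-weight bipartite matching).
Optimal: PeakComm→Band G ($676M), OrbitCom→Band D ($759M), NorthTel→Band A ($921M), Solara→Band E ($830M), Meridian→Band B ($923M), AzureWave→Band F ($971M) — total 676+759+921+830+923+971 = $5080M.
Max-entry greedy (repeatedly take the single best remaining cell) gives $4582M, worse by 498.
Swapping Solara↔PeakComm (Solara→Band G $156M, PeakComm→Band E $432M) loses 918.
Every other assignment is strictly worse.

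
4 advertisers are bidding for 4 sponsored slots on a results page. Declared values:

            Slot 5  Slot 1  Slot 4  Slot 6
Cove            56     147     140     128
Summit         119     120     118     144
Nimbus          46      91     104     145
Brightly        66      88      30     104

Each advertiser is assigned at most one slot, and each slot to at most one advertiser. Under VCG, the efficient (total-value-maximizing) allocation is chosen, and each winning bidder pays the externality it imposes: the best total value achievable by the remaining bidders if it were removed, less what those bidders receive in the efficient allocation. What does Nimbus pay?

Efficient allocation: Cove→Slot 4 ($140), Summit→Slot 5 ($119), Nimbus→Slot 6 ($145), Brightly→Slot 1 ($88); total welfare W = $492.
Nimbus receives Slot 6 at value $145, so the others get W − 145 = $347.
Without Nimbus: best allocation of the remaining 3 bidders over all 4 slots is Cove→Slot 4 ($140), Summit→Slot 6 ($144), Brightly→Slot 1 ($88), total $372.
VCG payment = (others' best without Nimbus) − (others' welfare with Nimbus) = 372 − 347 = $25.

Nimbus pays $25.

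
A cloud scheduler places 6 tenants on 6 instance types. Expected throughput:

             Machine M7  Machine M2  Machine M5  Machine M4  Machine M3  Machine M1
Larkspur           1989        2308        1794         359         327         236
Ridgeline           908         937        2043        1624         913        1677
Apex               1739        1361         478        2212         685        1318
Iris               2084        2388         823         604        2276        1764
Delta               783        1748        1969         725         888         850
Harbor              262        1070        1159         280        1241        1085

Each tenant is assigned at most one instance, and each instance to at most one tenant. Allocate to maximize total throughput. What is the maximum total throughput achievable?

Optimal: Larkspur→Machine M2 (2308 ops/s), Ridgeline→Machine M1 (1677 ops/s), Apex→Machine M4 (2212 ops/s), Iris→Machine M7 (2084 ops/s), Delta→Machine M5 (1969 ops/s), Harbor→Machine M3 (1241 ops/s) — total 2308+1677+2212+2084+1969+1241 = 11491 ops/s.
Column-greedy (each instance in turn goes to its best remaining tenant) gives 10738 ops/s, worse by 753.
Next-best assignment: Larkspur→Machine M7, Ridgeline→Machine M1, Apex→Machine M4, Iris→Machine M2, Delta→Machine M5, Harbor→Machine M3 = 11476 ops/s.
Every other assignment is strictly worse.

Maximum total: 11491 ops/s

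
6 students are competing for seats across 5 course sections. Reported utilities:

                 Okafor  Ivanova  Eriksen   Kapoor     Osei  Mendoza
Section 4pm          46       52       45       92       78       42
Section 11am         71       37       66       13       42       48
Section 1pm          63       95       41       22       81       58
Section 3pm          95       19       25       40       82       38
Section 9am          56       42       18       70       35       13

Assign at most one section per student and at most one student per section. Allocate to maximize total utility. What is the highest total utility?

Max total: 404 points

Optimal: Osei→Section 4pm (78 points), Eriksen→Section 11am (66 points), Ivanova→Section 1pm (95 points), Okafor→Section 3pm (95 points), Kapoor→Section 9am (70 points) — total 78+66+95+95+70 = 404 points.
Max-entry greedy (repeatedly take the single best remaining cell) gives 383 points, worse by 21.
Next-best assignment: Kapoor→Section 4pm, Eriksen→Section 11am, Ivanova→Section 1pm, Osei→Section 3pm, Okafor→Section 9am = 391 points.
Swapping Eriksen↔Kapoor (Eriksen→Section 9am 18 points, Kapoor→Section 11am 13 points) loses 105.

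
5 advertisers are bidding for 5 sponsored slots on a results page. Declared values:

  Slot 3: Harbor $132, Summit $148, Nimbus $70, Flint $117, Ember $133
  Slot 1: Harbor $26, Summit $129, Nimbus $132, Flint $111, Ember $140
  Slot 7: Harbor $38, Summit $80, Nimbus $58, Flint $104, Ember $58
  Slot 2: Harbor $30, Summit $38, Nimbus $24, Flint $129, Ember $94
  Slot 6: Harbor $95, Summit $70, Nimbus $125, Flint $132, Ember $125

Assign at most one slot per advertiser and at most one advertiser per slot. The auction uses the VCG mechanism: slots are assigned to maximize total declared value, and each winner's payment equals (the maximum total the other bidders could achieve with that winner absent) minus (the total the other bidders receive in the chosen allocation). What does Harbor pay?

Harbor pays $68.

Efficient allocation: Harbor→Slot 3 ($132), Summit→Slot 7 ($80), Nimbus→Slot 6 ($125), Flint→Slot 2 ($129), Ember→Slot 1 ($140); total welfare W = $606.
Harbor receives Slot 3 at value $132, so the others get W − 132 = $474.
Without Harbor: best allocation of the remaining 4 bidders over all 5 slots is Summit→Slot 3 ($148), Nimbus→Slot 6 ($125), Flint→Slot 2 ($129), Ember→Slot 1 ($140), total $542.
VCG payment = (others' best without Harbor) − (others' welfare with Harbor) = 542 − 474 = $68.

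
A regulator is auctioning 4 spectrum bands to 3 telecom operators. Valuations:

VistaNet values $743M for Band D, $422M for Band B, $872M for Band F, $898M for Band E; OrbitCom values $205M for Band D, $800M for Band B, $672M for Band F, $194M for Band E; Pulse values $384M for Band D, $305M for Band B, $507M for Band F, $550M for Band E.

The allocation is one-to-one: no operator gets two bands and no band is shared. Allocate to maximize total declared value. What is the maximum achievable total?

Maximum total: $2222M

This is the linear assignment problem.
Optimal: VistaNet→Band F ($872M), OrbitCom→Band B ($800M), Pulse→Band E ($550M) — total 872+800+550 = $2222M.
Column-greedy (each band in turn goes to its best remaining operator) gives $2050M, worse by 172.
Checked against all permutations: $2222M is optimal.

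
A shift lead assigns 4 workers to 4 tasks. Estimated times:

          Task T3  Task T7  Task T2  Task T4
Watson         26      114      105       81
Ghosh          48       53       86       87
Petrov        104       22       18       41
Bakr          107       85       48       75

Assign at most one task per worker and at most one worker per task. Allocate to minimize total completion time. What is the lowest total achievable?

Treat this as an assignment problem: match each worker to one task.
Optimal: Watson→Task T3 (26 min), Ghosh→Task T7 (53 min), Petrov→Task T4 (41 min), Bakr→Task T2 (48 min) — total 26+53+41+48 = 168 min.
Next-best assignment: Watson→Task T3, Ghosh→Task T7, Petrov→Task T2, Bakr→Task T4 = 172 min.
Every other assignment is strictly worse.

Min total: 168 min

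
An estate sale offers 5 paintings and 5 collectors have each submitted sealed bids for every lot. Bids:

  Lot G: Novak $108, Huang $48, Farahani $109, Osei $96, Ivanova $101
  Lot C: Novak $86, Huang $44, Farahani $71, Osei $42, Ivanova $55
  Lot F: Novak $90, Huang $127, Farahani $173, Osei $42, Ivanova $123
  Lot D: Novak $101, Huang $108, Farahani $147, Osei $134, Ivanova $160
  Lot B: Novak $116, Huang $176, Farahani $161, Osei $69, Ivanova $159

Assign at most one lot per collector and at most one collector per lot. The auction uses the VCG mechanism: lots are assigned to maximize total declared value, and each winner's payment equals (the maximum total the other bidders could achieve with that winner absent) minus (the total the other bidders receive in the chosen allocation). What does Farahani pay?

Efficient allocation: Novak→Lot C ($86), Huang→Lot B ($176), Farahani→Lot F ($173), Osei→Lot G ($96), Ivanova→Lot D ($160); total welfare W = $691.
Farahani receives Lot F at value $173, so the others get W − 173 = $518.
Without Farahani: best allocation of the remaining 4 bidders over all 5 lots is Novak→Lot G ($108), Huang→Lot B ($176), Osei→Lot D ($134), Ivanova→Lot F ($123), total $541.
VCG payment = (others' best without Farahani) − (others' welfare with Farahani) = 541 − 518 = $23.

Farahani pays $23.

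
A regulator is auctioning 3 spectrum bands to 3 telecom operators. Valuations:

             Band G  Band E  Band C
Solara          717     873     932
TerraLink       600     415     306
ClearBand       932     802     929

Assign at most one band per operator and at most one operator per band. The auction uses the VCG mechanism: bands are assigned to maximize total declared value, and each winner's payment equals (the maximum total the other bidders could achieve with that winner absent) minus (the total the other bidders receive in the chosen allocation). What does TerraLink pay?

TerraLink pays $62M.

Efficient allocation: Solara→Band E ($873M), TerraLink→Band G ($600M), ClearBand→Band C ($929M); total welfare W = $2402M.
TerraLink receives Band G at value $600M, so the others get W − 600 = $1802M.
Without TerraLink: best allocation of the remaining 2 bidders over all 3 bands is Solara→Band C ($932M), ClearBand→Band G ($932M), total $1864M.
VCG payment = (others' best without TerraLink) − (others' welfare with TerraLink) = 1864 − 1802 = $62M.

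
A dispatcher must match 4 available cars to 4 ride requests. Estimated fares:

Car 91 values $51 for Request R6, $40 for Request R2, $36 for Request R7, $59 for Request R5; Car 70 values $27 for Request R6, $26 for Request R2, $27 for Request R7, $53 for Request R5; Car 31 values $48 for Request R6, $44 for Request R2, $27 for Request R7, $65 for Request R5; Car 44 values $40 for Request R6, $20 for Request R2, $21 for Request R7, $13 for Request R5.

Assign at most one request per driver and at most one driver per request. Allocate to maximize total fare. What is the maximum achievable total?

This is the linear assignment problem.
Optimal: Car 91→Request R7 ($36), Car 70→Request R5 ($53), Car 31→Request R2 ($44), Car 44→Request R6 ($40) — total 36+53+44+40 = $173.
Row-greedy (each driver in turn takes its best remaining request) gives $151, worse by 22.
Next-best assignment: Car 91→Request R2, Car 70→Request R7, Car 31→Request R5, Car 44→Request R6 = $172.

Maximum total: $173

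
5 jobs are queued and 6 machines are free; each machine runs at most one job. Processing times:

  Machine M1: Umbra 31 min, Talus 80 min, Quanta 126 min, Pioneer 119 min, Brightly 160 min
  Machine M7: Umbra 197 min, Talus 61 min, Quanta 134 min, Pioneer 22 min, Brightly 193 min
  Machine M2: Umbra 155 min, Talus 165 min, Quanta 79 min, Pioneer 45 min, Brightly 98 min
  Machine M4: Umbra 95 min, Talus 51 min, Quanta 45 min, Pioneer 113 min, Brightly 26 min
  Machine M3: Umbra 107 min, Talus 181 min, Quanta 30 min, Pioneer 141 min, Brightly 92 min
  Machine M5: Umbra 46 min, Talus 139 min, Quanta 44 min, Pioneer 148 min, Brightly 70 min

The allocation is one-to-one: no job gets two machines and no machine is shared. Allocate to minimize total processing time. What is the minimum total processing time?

Min total: 193 min

Optimal: Umbra→Machine M1 (31 min), Talus→Machine M7 (61 min), Quanta→Machine M3 (30 min), Pioneer→Machine M2 (45 min), Brightly→Machine M4 (26 min) — total 31+61+30+45+26 = 193 min.
Min-entry greedy (repeatedly take the single cheapest remaining cell) gives 248 min, worse by 55.
Next-best assignment: Umbra→Machine M1, Talus→Machine M4, Quanta→Machine M3, Pioneer→Machine M7, Brightly→Machine M5 = 204 min.
No other one-to-one assignment undercuts 193 min.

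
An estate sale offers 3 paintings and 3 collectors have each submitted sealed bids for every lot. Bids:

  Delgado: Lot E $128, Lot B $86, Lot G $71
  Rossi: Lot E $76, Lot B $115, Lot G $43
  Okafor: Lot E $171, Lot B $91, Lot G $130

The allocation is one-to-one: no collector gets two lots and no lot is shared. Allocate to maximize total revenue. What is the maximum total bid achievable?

Optimal: Delgado→Lot E ($128), Rossi→Lot B ($115), Okafor→Lot G ($130) — total 128+115+130 = $373.
Column-greedy (each lot in turn goes to its best remaining collector) gives $357, worse by 16.
Next-best assignment: Delgado→Lot G, Rossi→Lot B, Okafor→Lot E = $357.
Swapping Rossi↔Okafor (Rossi→Lot G $43, Okafor→Lot B $91) loses 111.

Max total: $373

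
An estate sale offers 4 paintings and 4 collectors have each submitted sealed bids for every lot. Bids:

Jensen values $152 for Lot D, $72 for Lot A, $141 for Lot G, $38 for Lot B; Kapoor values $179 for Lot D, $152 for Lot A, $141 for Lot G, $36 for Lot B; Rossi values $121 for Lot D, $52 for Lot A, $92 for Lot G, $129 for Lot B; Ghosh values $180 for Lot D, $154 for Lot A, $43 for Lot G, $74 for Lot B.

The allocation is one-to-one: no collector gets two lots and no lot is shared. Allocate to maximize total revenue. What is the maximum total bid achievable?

Optimal: Jensen→Lot G ($141), Kapoor→Lot D ($179), Rossi→Lot B ($129), Ghosh→Lot A ($154) — total 141+179+129+154 = $603.
Max-entry greedy (repeatedly take the single best remaining cell) gives $602, worse by 1.

Maximum total: $603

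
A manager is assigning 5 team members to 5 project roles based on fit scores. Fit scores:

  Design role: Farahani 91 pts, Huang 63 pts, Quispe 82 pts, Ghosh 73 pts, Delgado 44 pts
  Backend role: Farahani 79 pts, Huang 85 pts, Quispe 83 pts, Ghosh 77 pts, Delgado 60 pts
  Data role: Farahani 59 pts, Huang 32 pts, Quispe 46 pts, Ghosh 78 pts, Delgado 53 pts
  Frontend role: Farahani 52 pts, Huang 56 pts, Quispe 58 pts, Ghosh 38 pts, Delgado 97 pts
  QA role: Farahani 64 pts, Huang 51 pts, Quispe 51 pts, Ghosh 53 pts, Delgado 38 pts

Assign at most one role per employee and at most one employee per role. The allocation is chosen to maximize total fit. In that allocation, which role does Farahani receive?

Farahani receives QA role.

This is a one-to-one assignment (maximum-weight bipartite matching).
Optimal: Farahani→QA role (64 pts), Huang→Backend role (85 pts), Quispe→Design role (82 pts), Ghosh→Data role (78 pts), Delgado→Frontend role (97 pts) — total 64+85+82+78+97 = 406 pts.
Max-entry greedy (repeatedly take the single best remaining cell) gives 402 pts, worse by 4.
Next-best assignment: Farahani→Design role, Huang→Backend role, Quispe→QA role, Ghosh→Data role, Delgado→Frontend role = 402 pts.
Farahani's own top role is Design role (91 pts), but forcing Farahani→Design role and reassigning the rest optimally gives only 402 pts — worse by 4.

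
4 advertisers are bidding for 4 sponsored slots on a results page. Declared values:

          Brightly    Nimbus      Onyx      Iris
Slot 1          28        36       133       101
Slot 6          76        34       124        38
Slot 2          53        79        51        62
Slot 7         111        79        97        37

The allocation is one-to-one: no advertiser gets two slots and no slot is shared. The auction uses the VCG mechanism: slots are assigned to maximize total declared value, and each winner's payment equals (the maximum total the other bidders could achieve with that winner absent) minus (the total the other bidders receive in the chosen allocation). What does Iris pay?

Efficient allocation: Brightly→Slot 7 ($111), Nimbus→Slot 2 ($79), Onyx→Slot 6 ($124), Iris→Slot 1 ($101); total welfare W = $415.
Iris receives Slot 1 at value $101, so the others get W − 101 = $314.
Without Iris: best allocation of the remaining 3 bidders over all 4 slots is Brightly→Slot 7 ($111), Nimbus→Slot 2 ($79), Onyx→Slot 1 ($133), total $323.
VCG payment = (others' best without Iris) − (others' welfare with Iris) = 323 − 314 = $9.

Iris pays $9.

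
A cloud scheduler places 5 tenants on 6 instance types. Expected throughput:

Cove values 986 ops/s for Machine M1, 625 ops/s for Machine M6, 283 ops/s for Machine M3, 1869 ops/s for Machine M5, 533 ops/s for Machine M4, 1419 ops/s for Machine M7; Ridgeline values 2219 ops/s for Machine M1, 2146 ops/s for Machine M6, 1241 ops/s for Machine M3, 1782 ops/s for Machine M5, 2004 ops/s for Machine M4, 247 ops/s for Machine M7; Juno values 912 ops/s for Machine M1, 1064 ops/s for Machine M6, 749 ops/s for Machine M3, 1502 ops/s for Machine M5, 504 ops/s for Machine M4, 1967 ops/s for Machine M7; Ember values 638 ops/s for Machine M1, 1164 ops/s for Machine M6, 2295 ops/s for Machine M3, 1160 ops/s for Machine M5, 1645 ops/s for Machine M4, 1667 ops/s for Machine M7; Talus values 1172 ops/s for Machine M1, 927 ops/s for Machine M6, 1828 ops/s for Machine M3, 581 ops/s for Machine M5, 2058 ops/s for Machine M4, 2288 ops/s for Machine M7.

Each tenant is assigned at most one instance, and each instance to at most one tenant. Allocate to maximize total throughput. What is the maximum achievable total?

Optimal: Cove→Machine M5 (1869 ops/s), Ridgeline→Machine M1 (2219 ops/s), Juno→Machine M7 (1967 ops/s), Ember→Machine M3 (2295 ops/s), Talus→Machine M4 (2058 ops/s) — total 1869+2219+1967+2295+2058 = 10408 ops/s.
Max-entry greedy (repeatedly take the single best remaining cell) gives 9735 ops/s, worse by 673.
Swapping Juno↔Cove (Juno→Machine M5 1502 ops/s, Cove→Machine M7 1419 ops/s) loses 915.
Checked against all permutations: 10408 ops/s is optimal.

Max total: 10408 ops/s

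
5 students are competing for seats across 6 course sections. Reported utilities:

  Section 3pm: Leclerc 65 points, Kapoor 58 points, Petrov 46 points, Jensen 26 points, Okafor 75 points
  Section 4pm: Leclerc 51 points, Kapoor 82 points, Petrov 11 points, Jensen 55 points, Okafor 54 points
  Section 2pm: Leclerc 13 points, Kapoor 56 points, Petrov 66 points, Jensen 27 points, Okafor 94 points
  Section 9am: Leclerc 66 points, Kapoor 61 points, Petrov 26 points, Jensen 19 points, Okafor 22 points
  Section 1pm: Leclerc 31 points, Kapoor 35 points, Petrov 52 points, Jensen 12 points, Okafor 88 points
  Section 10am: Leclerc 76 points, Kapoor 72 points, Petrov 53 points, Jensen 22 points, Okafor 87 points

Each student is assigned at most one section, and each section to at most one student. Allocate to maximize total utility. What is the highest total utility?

Optimal: Leclerc→Section 9am (66 points), Kapoor→Section 10am (72 points), Petrov→Section 2pm (66 points), Jensen→Section 4pm (55 points), Okafor→Section 1pm (88 points) — total 66+72+66+55+88 = 347 points.
Row-greedy (each student in turn takes its best remaining section) gives 338 points, worse by 9.
Next-best assignment: Leclerc→Section 3pm, Kapoor→Section 10am, Petrov→Section 2pm, Jensen→Section 4pm, Okafor→Section 1pm = 346 points.
Swapping Petrov↔Okafor (Petrov→Section 1pm 52 points, Okafor→Section 2pm 94 points) loses 8.
Checked against all permutations: 347 points is optimal.

Maximum total: 347 points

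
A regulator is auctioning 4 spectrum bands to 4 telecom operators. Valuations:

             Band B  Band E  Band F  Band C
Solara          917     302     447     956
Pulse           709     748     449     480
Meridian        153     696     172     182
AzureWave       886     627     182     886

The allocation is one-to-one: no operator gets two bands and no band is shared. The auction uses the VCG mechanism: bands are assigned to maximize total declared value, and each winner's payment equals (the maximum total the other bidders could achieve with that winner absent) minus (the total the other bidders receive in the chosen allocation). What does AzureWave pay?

Efficient allocation: Solara→Band C ($956M), Pulse→Band F ($449M), Meridian→Band E ($696M), AzureWave→Band B ($886M); total welfare W = $2987M.
AzureWave receives Band B at value $886M, so the others get W − 886 = $2101M.
Without AzureWave: best allocation of the remaining 3 bidders over all 4 bands is Solara→Band C ($956M), Pulse→Band B ($709M), Meridian→Band E ($696M), total $2361M.
VCG payment = (others' best without AzureWave) − (others' welfare with AzureWave) = 2361 − 2101 = $260M.

AzureWave pays $260M.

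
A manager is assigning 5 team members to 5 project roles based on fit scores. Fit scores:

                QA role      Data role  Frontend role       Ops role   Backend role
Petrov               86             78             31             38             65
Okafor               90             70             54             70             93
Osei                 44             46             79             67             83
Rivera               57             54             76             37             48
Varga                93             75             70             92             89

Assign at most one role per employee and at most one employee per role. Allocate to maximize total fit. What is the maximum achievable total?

Optimal: Petrov→Data role (78 pts), Okafor→QA role (90 pts), Osei→Backend role (83 pts), Rivera→Frontend role (76 pts), Varga→Ops role (92 pts) — total 78+90+83+76+92 = 419 pts.
Max-entry greedy (repeatedly take the single best remaining cell) gives 380 pts, worse by 39.
Swapping Rivera↔Okafor (Rivera→QA role 57 pts, Okafor→Frontend role 54 pts) loses 55.
No other one-to-one assignment exceeds 419 pts.

Maximum total: 419 pts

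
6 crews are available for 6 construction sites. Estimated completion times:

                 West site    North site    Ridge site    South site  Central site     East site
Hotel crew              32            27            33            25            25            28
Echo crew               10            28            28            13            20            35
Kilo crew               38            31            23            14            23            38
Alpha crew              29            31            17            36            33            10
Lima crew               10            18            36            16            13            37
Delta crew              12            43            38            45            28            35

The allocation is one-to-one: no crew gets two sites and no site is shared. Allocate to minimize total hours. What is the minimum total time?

Optimal: Hotel crew→North site (27 hours), Echo crew→South site (13 hours), Kilo crew→Ridge site (23 hours), Alpha crew→East site (10 hours), Lima crew→Central site (13 hours), Delta crew→West site (12 hours) — total 27+13+23+10+13+12 = 98 hours.
Min-entry greedy (repeatedly take the single cheapest remaining cell) gives 112 hours, worse by 14.
Next-best assignment: Hotel crew→Central site, Echo crew→South site, Kilo crew→Ridge site, Alpha crew→East site, Lima crew→North site, Delta crew→West site = 101 hours.
Swapping Alpha crew↔Delta crew (Alpha crew→West site 29 hours, Delta crew→East site 35 hours) adds 42.
No other one-to-one assignment undercuts 98 hours.

Minimum total: 98 hours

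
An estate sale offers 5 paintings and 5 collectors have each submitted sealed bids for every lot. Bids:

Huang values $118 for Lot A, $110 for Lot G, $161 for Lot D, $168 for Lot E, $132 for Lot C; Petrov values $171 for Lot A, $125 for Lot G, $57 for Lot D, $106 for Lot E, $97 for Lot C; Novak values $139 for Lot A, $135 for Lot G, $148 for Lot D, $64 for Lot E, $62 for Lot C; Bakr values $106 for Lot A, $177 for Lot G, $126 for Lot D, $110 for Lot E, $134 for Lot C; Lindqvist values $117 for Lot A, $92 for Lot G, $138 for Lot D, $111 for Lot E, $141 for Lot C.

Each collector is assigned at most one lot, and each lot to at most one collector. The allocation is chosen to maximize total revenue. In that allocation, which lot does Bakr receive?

This is the linear assignment problem.
Optimal: Huang→Lot E ($168), Petrov→Lot A ($171), Novak→Lot D ($148), Bakr→Lot G ($177), Lindqvist→Lot C ($141) — total 168+171+148+177+141 = $805.
Column-greedy (each lot in turn goes to its best remaining collector) gives $682, worse by 123.

Bakr receives Lot G.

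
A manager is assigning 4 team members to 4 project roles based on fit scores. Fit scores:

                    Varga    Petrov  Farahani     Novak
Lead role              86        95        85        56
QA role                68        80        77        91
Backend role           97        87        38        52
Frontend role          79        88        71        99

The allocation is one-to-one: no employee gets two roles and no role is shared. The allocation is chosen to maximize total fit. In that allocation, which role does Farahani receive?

Farahani receives QA role.

This is a one-to-one assignment (maximum-weight bipartite matching).
Optimal: Varga→Backend role (97 pts), Petrov→Lead role (95 pts), Farahani→QA role (77 pts), Novak→Frontend role (99 pts) — total 97+95+77+99 = 368 pts.
Column-greedy (each role in turn goes to its best remaining employee) gives 354 pts, worse by 14.
Swapping Farahani↔Varga (Farahani→Backend role 38 pts, Varga→QA role 68 pts) loses 68.
Checked against all permutations: 368 pts is optimal.
Farahani's own top role is Lead role (85 pts), but forcing Farahani→Lead role and reassigning the rest optimally gives only 361 pts — worse by 7.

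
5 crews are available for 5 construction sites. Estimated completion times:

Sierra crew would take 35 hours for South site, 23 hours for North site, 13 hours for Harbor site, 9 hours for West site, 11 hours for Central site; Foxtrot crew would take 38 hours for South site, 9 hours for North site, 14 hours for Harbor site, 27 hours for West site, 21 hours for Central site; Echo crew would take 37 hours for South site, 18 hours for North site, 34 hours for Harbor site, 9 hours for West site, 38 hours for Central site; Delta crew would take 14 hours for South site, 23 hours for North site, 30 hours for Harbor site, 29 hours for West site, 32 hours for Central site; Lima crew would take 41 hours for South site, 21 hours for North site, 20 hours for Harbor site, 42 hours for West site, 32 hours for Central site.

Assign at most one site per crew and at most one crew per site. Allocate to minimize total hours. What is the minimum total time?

Min total: 63 hours

Optimal: Sierra crew→Central site (11 hours), Foxtrot crew→North site (9 hours), Echo crew→West site (9 hours), Delta crew→South site (14 hours), Lima crew→Harbor site (20 hours) — total 11+9+9+14+20 = 63 hours.
Column-greedy (each site in turn goes to its cheapest remaining crew) gives 77 hours, worse by 14.
No other one-to-one assignment undercuts 63 hours.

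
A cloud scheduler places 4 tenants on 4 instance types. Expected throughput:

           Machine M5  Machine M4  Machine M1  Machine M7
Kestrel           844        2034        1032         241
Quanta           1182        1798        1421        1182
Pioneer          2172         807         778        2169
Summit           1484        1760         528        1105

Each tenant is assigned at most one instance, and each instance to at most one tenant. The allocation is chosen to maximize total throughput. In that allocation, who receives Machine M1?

Quanta receives Machine M1.

Optimal: Kestrel→Machine M4 (2034 ops/s), Quanta→Machine M1 (1421 ops/s), Pioneer→Machine M7 (2169 ops/s), Summit→Machine M5 (1484 ops/s) — total 2034+1421+2169+1484 = 7108 ops/s.
Row-greedy (each tenant in turn takes its best remaining instance) gives 6732 ops/s, worse by 376.
Every other assignment is strictly worse.
Quanta's own top instance is Machine M4 (1798 ops/s), but forcing Quanta→Machine M4 and reassigning the rest optimally gives only 6483 ops/s — worse by 625.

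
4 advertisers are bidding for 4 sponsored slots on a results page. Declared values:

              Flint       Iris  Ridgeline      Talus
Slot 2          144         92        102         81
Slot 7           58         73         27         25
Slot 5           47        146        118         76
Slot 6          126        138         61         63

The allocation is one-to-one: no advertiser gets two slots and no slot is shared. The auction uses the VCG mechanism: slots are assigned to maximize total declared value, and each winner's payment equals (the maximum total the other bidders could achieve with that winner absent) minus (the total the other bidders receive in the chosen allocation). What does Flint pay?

Flint pays $56.

Efficient allocation: Flint→Slot 2 ($144), Iris→Slot 6 ($138), Ridgeline→Slot 5 ($118), Talus→Slot 7 ($25); total welfare W = $425.
Flint receives Slot 2 at value $144, so the others get W − 144 = $281.
Without Flint: best allocation of the remaining 3 bidders over all 4 slots is Iris→Slot 6 ($138), Ridgeline→Slot 5 ($118), Talus→Slot 2 ($81), total $337.
VCG payment = (others' best without Flint) − (others' welfare with Flint) = 337 − 281 = $56.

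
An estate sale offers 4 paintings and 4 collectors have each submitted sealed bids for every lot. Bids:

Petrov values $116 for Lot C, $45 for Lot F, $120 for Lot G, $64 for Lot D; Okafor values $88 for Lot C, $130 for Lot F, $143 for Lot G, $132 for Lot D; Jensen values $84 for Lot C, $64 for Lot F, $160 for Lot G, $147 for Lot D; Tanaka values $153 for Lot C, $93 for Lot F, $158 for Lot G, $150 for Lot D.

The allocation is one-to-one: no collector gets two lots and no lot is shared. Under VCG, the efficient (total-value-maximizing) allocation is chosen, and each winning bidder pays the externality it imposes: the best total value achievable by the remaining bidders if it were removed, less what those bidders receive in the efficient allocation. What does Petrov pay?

Petrov pays $5.

Efficient allocation: Petrov→Lot C ($116), Okafor→Lot F ($130), Jensen→Lot G ($160), Tanaka→Lot D ($150); total welfare W = $556.
Petrov receives Lot C at value $116, so the others get W − 116 = $440.
Without Petrov: best allocation of the remaining 3 bidders over all 4 lots is Okafor→Lot D ($132), Jensen→Lot G ($160), Tanaka→Lot C ($153), total $445.
VCG payment = (others' best without Petrov) − (others' welfare with Petrov) = 445 − 440 = $5.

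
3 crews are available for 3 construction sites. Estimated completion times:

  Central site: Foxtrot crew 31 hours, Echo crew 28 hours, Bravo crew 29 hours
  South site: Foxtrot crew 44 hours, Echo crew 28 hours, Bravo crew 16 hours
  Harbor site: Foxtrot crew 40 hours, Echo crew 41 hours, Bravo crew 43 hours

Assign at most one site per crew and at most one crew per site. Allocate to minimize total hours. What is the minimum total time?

Min total: 84 hours

Treat this as an assignment problem: match each crew to one site.
Optimal: Foxtrot crew→Harbor site (40 hours), Echo crew→Central site (28 hours), Bravo crew→South site (16 hours) — total 40+28+16 = 84 hours.
Swapping Foxtrot crew↔Bravo crew (Foxtrot crew→South site 44 hours, Bravo crew→Harbor site 43 hours) adds 31.
Every other assignment is strictly worse.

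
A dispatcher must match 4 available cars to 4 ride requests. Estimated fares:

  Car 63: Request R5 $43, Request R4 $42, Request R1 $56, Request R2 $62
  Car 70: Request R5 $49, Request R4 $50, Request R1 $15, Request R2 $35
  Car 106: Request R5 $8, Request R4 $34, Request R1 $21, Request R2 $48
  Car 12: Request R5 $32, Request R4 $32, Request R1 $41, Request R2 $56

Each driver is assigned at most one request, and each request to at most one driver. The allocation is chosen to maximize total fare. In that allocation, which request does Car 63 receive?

Car 63 receives Request R1.

Optimal: Car 63→Request R1 ($56), Car 70→Request R5 ($49), Car 106→Request R4 ($34), Car 12→Request R2 ($56) — total 56+49+34+56 = $195.
Column-greedy (each request in turn goes to its best remaining driver) gives $180, worse by 15.
Next-best assignment: Car 63→Request R1, Car 70→Request R4, Car 106→Request R2, Car 12→Request R5 = $186.
Car 63's own top request is Request R2 ($62), but forcing Car 63→Request R2 and reassigning the rest optimally gives only $186 — worse by 9.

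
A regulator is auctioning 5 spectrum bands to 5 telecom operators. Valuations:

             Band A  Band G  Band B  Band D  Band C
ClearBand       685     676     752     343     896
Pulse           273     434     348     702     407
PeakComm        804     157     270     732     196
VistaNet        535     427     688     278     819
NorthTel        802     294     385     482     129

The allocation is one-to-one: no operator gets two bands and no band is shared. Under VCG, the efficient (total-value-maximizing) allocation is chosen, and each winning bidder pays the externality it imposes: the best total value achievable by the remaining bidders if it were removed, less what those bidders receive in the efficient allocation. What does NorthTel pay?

NorthTel pays $340M.

Efficient allocation: ClearBand→Band C ($896M), Pulse→Band G ($434M), PeakComm→Band D ($732M), VistaNet→Band B ($688M), NorthTel→Band A ($802M); total welfare W = $3552M.
NorthTel receives Band A at value $802M, so the others get W − 802 = $2750M.
Without NorthTel: best allocation of the remaining 4 bidders over all 5 bands is ClearBand→Band C ($896M), Pulse→Band D ($702M), PeakComm→Band A ($804M), VistaNet→Band B ($688M), total $3090M.
VCG payment = (others' best without NorthTel) − (others' welfare with NorthTel) = 3090 − 2750 = $340M.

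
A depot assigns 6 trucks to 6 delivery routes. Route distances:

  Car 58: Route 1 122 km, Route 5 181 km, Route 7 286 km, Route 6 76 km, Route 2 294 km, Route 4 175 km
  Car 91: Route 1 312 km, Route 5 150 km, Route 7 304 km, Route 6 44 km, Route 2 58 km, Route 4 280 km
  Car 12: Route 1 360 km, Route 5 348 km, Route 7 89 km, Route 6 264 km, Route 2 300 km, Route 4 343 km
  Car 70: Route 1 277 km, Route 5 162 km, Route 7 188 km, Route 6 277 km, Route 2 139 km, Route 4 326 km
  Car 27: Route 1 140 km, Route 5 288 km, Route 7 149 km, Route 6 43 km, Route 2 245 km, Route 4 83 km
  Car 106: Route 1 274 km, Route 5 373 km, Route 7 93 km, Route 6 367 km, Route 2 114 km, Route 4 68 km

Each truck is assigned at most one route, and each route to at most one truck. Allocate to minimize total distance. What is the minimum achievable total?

Min total: 542 km

Optimal: Car 58→Route 1 (122 km), Car 91→Route 2 (58 km), Car 12→Route 7 (89 km), Car 70→Route 5 (162 km), Car 27→Route 6 (43 km), Car 106→Route 4 (68 km) — total 122+58+89+162+43+68 = 542 km.
Column-greedy (each route in turn goes to its cheapest remaining truck) gives 844 km, worse by 302.
Next-best assignment: Car 58→Route 6, Car 91→Route 2, Car 12→Route 7, Car 70→Route 5, Car 27→Route 1, Car 106→Route 4 = 593 km.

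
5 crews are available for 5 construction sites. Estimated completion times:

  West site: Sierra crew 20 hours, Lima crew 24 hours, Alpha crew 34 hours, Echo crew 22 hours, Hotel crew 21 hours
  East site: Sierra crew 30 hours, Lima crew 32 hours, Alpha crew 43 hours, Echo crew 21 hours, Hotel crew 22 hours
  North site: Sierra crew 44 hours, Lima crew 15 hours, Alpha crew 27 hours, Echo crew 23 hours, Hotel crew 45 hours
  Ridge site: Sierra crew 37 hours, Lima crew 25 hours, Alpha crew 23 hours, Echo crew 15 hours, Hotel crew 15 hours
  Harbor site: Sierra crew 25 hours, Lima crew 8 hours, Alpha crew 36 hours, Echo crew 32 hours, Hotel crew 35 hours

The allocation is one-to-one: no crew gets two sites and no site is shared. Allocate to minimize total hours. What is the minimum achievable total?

Optimal: Sierra crew→West site (20 hours), Lima crew→Harbor site (8 hours), Alpha crew→North site (27 hours), Echo crew→East site (21 hours), Hotel crew→Ridge site (15 hours) — total 20+8+27+21+15 = 91 hours.
Min-entry greedy (repeatedly take the single cheapest remaining cell) gives 92 hours, worse by 1.

Min total: 91 hours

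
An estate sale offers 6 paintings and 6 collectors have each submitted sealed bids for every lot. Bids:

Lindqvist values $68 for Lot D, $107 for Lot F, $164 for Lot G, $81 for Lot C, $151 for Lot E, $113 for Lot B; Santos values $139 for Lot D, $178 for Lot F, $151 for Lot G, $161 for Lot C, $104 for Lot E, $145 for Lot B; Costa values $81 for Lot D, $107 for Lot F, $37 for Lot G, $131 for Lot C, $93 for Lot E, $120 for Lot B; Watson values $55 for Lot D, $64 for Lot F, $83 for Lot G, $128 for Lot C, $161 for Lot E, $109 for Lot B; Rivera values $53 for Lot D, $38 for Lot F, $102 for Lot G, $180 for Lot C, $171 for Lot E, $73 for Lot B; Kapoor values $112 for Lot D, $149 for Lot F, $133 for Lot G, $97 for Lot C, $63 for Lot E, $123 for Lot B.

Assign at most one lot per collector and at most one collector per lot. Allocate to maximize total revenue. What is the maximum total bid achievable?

Optimal: Lindqvist→Lot G ($164), Santos→Lot F ($178), Costa→Lot B ($120), Watson→Lot E ($161), Rivera→Lot C ($180), Kapoor→Lot D ($112) — total 164+178+120+161+180+112 = $915.
Max-entry greedy (repeatedly take the single best remaining cell) gives $887, worse by 28.
Swapping Santos↔Kapoor (Santos→Lot D $139, Kapoor→Lot F $149) loses 2.
No other one-to-one assignment exceeds $915.

Max total: $915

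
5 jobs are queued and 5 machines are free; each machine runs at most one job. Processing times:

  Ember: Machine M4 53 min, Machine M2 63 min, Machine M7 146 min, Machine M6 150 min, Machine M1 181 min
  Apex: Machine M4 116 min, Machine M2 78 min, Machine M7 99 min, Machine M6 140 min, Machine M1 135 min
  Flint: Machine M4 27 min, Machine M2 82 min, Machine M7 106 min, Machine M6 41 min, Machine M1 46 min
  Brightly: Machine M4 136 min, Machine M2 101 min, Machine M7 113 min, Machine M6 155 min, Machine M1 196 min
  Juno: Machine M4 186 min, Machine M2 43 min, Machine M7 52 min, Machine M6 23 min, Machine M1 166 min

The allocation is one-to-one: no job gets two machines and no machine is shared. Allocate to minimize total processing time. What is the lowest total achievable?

Minimum total: 313 min

Treat this as an assignment problem: match each job to one machine.
Optimal: Ember→Machine M4 (53 min), Apex→Machine M2 (78 min), Flint→Machine M1 (46 min), Brightly→Machine M7 (113 min), Juno→Machine M6 (23 min) — total 53+78+46+113+23 = 313 min.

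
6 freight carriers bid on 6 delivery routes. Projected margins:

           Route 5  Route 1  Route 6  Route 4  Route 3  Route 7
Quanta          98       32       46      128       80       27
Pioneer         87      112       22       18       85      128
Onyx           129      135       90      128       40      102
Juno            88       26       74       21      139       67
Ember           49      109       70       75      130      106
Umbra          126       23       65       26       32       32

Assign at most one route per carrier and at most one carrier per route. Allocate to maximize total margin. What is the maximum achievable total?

This is the linear assignment problem.
Optimal: Quanta→Route 4 ($128k), Pioneer→Route 7 ($128k), Onyx→Route 1 ($135k), Juno→Route 3 ($139k), Ember→Route 6 ($70k), Umbra→Route 5 ($126k) — total 128+128+135+139+70+126 = $726k.
Checked against all permutations: $726k is optimal.

Maximum total: $726k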